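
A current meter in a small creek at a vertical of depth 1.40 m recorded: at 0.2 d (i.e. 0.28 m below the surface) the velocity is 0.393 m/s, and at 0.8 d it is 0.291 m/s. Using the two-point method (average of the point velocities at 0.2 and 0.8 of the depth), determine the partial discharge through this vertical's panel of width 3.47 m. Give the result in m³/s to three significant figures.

1.66 m³/s

v̄ = (0.393 + 0.291) / 2 = 0.3420 m/s
q = v̄ × d × w = 0.3420 × 1.40 × 3.47 = 1.661 m³/s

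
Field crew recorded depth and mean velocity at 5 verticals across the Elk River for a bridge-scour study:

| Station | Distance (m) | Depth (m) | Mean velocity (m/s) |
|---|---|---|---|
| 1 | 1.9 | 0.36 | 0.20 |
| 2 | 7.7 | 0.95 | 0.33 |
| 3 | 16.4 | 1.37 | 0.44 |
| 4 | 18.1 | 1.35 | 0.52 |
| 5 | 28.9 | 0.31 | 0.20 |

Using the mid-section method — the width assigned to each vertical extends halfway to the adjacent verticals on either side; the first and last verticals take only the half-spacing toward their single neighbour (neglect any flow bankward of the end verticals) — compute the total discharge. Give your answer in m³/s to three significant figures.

w_1 = (7.7 − 1.9)/2 = 2.9 m; q_1 = 0.20 × 0.36 × 2.9 = 0.2088 m³/s
w_2 = (16.4 − 1.9)/2 = 7.25 m; q_2 = 0.33 × 0.95 × 7.25 = 2.273 m³/s
w_3 = (18.1 − 7.7)/2 = 5.2 m; q_3 = 0.44 × 1.37 × 5.2 = 3.135 m³/s
w_4 = (28.9 − 16.4)/2 = 6.25 m; q_4 = 0.52 × 1.35 × 6.25 = 4.388 m³/s
w_5 = (28.9 − 18.1)/2 = 5.4 m; q_5 = 0.20 × 0.31 × 5.4 = 0.3348 m³/s
Q = Σ qᵢ = 10.34 m³/s

10.3 m³/s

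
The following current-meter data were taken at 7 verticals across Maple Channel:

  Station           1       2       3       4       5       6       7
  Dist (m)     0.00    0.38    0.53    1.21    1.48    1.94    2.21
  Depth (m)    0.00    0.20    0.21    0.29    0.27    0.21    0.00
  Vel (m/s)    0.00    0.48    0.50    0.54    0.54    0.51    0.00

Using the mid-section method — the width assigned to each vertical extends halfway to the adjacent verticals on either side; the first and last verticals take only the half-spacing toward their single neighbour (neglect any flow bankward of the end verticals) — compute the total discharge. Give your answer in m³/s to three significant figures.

w_2 = (0.53 − 0.00)/2 = 0.265 m; q_2 = 0.48 × 0.20 × 0.265 = 0.02544 m³/s
w_3 = (1.21 − 0.38)/2 = 0.415 m; q_3 = 0.50 × 0.21 × 0.415 = 0.04358 m³/s
w_4 = (1.48 − 0.53)/2 = 0.475 m; q_4 = 0.54 × 0.29 × 0.475 = 0.07439 m³/s
w_5 = (1.94 − 1.21)/2 = 0.365 m; q_5 = 0.54 × 0.27 × 0.365 = 0.05322 m³/s
w_6 = (2.21 − 1.48)/2 = 0.365 m; q_6 = 0.51 × 0.21 × 0.365 = 0.03909 m³/s
Stations 1, 7 contribute zero (depth or velocity is 0).
Q = Σ qᵢ = 0.2357 m³/s

0.236 m³/s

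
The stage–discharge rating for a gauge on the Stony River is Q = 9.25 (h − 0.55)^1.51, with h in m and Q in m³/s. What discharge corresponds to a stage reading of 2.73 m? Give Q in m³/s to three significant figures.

Q = 9.25 × (2.73 − 0.55)^1.51 = 9.25 × 2.18^1.51 = 30.01 m³/s

30.0 m³/s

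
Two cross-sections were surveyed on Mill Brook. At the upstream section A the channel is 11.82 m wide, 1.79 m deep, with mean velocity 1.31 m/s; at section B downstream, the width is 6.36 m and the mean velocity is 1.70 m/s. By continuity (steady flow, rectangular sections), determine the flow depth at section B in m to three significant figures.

Q = A₁V₁ = (11.82×1.79) × 1.31 = 27.72 m³/s
d₂ = Q/(b₂ V₂) = 27.72/(6.36×1.70) = 2.564 m

2.56 m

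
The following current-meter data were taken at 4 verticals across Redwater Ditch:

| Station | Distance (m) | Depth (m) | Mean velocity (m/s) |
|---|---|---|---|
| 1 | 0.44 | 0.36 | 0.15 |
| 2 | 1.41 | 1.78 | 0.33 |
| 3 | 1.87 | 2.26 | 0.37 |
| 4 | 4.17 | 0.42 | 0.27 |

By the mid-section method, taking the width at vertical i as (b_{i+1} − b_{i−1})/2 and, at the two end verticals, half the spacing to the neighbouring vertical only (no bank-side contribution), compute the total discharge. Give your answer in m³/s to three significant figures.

1.73 m³/s

w_1 = (1.41 − 0.44)/2 = 0.485 m; q_1 = 0.15 × 0.36 × 0.485 = 0.02619 m³/s
w_2 = (1.87 − 0.44)/2 = 0.715 m; q_2 = 0.33 × 1.78 × 0.715 = 0.4200 m³/s
w_3 = (4.17 − 1.41)/2 = 1.38 m; q_3 = 0.37 × 2.26 × 1.38 = 1.154 m³/s
w_4 = (4.17 − 1.87)/2 = 1.15 m; q_4 = 0.27 × 0.42 × 1.15 = 0.1304 m³/s
Q = Σ qᵢ = 1.731 m³/s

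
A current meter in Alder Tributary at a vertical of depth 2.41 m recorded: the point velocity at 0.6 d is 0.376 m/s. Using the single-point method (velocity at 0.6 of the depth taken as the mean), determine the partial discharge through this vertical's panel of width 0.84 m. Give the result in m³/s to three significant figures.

v̄ = v₀.₆ = 0.376 m/s
q = v̄ × d × w = 0.3760 × 2.41 × 0.84 = 0.7612 m³/s

0.761 m³/s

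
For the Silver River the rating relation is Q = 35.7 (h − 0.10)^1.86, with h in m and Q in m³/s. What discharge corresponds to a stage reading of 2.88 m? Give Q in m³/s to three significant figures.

Q = 35.7 × (2.88 − 0.10)^1.86 = 35.7 × 2.78^1.86 = 239.1 m³/s

239 m³/s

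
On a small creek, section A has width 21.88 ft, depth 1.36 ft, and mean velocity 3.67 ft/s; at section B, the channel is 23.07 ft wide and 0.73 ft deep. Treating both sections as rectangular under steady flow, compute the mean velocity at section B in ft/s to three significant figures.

6.48 ft/s

Q = A₁V₁ = (21.88×1.36) × 3.67 = 109.2 ft³/s
A₂ = 23.07 × 0.73 = 16.84 ft²
V₂ = Q/A₂ = 109.2/16.84 = 6.485 ft/s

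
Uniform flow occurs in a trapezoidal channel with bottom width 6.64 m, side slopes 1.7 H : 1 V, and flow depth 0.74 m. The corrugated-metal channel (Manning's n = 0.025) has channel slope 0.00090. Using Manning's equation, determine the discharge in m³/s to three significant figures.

5.05 m³/s

A = (b + z·y)·y = (6.64 + 1.7×0.74)×0.74 = 5.845 m²
P = b + 2y√(1+z²) = 6.64 + 2×0.74×√(1+1.7²) = 9.559 m
R = A/P = 5.845/9.559 = 0.6114 m
Q = (1/n)·A·R^(2/3)·S^(1/2) = (1/0.025) × 5.845 × 0.6114^(2/3) × 0.00090^(1/2) = 5.052 m³/s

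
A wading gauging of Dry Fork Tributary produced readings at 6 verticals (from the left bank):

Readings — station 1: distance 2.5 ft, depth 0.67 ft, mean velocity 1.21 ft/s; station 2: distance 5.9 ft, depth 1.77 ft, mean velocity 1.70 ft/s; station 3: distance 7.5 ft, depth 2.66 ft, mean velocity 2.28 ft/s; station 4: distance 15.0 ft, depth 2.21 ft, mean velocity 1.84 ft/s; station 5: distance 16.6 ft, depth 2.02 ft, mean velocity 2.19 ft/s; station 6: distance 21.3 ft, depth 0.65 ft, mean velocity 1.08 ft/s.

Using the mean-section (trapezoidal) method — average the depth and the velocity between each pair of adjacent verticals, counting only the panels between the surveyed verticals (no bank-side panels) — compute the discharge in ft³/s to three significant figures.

Panel 1-2: Δb = 3.4 ft, d̄ = (0.67+1.77)/2 = 1.22, v̄ = (1.21+1.70)/2 = 1.455 → q = 3.4×1.22×1.455 = 6.035 ft³/s
Panel 2-3: Δb = 1.6 ft, d̄ = (1.77+2.66)/2 = 2.215, v̄ = (1.70+2.28)/2 = 1.99 → q = 1.6×2.215×1.99 = 7.053 ft³/s
Panel 3-4: Δb = 7.5 ft, d̄ = (2.66+2.21)/2 = 2.435, v̄ = (2.28+1.84)/2 = 2.06 → q = 7.5×2.435×2.06 = 37.62 ft³/s
Panel 4-5: Δb = 1.6 ft, d̄ = (2.21+2.02)/2 = 2.115, v̄ = (1.84+2.19)/2 = 2.015 → q = 1.6×2.115×2.015 = 6.819 ft³/s
Panel 5-6: Δb = 4.7 ft, d̄ = (2.02+0.65)/2 = 1.335, v̄ = (2.19+1.08)/2 = 1.635 → q = 4.7×1.335×1.635 = 10.26 ft³/s
Q = Σ q = 67.79 ft³/s

67.8 ft³/s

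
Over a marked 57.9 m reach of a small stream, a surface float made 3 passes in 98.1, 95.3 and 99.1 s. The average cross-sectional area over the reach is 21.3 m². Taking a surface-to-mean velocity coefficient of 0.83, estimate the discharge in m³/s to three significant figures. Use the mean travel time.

t̄ = (98.1 + 95.3 + 99.1) / 3 = 97.5 s
v_surface = L / t̄ = 57.9 / 97.5 = 0.5938 m/s
v_mean = 0.83 × 0.5938 = 0.4929 m/s
Q = A × v_mean = 21.3 × 0.4929 = 10.50 m³/s

10.5 m³/s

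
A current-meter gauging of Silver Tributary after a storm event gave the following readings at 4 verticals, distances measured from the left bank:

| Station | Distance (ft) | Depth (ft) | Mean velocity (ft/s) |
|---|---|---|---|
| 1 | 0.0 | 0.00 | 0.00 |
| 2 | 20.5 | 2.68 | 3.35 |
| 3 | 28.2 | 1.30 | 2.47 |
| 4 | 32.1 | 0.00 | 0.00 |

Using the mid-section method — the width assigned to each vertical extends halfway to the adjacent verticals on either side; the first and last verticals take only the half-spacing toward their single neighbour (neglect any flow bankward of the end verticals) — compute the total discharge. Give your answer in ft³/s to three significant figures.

145 ft³/s

w_2 = (28.2 − 0.0)/2 = 14.1 ft; q_2 = 3.35 × 2.68 × 14.1 = 126.6 ft³/s
w_3 = (32.1 − 20.5)/2 = 5.8 ft; q_3 = 2.47 × 1.30 × 5.8 = 18.62 ft³/s
Stations 1, 4 contribute zero (depth or velocity is 0).
Q = Σ qᵢ = 145.2 ft³/s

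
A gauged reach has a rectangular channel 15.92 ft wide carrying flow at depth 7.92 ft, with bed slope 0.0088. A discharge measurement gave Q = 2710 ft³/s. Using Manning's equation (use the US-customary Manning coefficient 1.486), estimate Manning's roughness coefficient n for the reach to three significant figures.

0.0163

A = b·y = 15.92 × 7.92 = 126.1 ft²
P = b + 2y = 15.92 + 2×7.92 = 31.76 ft
R = A/P = 126.1/31.76 = 3.970 ft
n = (1.486/Q)·A·R^(2/3)·S^(1/2) = (1.486/2710) × 126.1 × 2.507 × 0.09381 = 0.01626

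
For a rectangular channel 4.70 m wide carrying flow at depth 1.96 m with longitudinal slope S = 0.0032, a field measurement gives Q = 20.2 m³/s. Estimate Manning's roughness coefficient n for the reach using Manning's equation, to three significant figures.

A = b·y = 4.70 × 1.96 = 9.212 m²
P = b + 2y = 4.70 + 2×1.96 = 8.620 m
R = A/P = 9.212/8.620 = 1.069 m
n = (1/Q)·A·R^(2/3)·S^(1/2) = (1/20.2) × 9.212 × 1.045 × 0.05657 = 0.02697

0.0270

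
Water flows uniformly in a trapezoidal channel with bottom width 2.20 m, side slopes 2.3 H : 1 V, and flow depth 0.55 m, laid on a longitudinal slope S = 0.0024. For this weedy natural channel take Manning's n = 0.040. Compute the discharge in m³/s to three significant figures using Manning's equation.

A = (b + z·y)·y = (2.20 + 2.3×0.55)×0.55 = 1.906 m²
P = b + 2y√(1+z²) = 2.20 + 2×0.55×√(1+2.3²) = 4.959 m
R = A/P = 1.906/4.959 = 0.3843 m
Q = (1/n)·A·R^(2/3)·S^(1/2) = (1/0.040) × 1.906 × 0.3843^(2/3) × 0.0024^(1/2) = 1.234 m³/s

1.23 m³/s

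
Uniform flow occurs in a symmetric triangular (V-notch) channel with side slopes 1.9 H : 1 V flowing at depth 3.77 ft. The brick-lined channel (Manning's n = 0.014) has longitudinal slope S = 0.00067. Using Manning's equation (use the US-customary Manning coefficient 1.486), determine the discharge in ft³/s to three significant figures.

A = z·y² = 1.9×3.77² = 27.00 ft²
P = 2y√(1+z²) = 2×3.77×√(1+1.9²) = 16.19 ft
R = A/P = 27.00/16.19 = 1.668 ft
Q = (1.486/n)·A·R^(2/3)·S^(1/2) = (1.486/0.014) × 27.00 × 1.668^(2/3) × 0.00067^(1/2) = 104.4 ft³/s

104 ft³/s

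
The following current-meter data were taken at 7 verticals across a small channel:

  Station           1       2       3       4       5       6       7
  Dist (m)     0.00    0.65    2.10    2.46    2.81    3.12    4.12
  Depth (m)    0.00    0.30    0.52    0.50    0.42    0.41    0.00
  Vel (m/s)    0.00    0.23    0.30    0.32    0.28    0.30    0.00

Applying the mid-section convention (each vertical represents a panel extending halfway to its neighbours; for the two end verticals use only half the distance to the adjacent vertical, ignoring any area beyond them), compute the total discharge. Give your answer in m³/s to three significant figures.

0.390 m³/s

w_2 = (2.10 − 0.00)/2 = 1.05 m; q_2 = 0.23 × 0.30 × 1.05 = 0.07245 m³/s
w_3 = (2.46 − 0.65)/2 = 0.905 m; q_3 = 0.30 × 0.52 × 0.905 = 0.1412 m³/s
w_4 = (2.81 − 2.10)/2 = 0.355 m; q_4 = 0.32 × 0.50 × 0.355 = 0.05680 m³/s
w_5 = (3.12 − 2.46)/2 = 0.33 m; q_5 = 0.28 × 0.42 × 0.33 = 0.03881 m³/s
w_6 = (4.12 − 2.81)/2 = 0.655 m; q_6 = 0.30 × 0.41 × 0.655 = 0.08057 m³/s
Stations 1, 7 contribute zero (depth or velocity is 0).
Q = Σ qᵢ = 0.3898 m³/s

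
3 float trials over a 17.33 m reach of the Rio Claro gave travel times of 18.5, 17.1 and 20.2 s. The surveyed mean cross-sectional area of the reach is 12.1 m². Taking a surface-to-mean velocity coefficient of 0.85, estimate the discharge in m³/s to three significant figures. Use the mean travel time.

t̄ = (18.5 + 17.1 + 20.2) / 3 = 18.6 s
v_surface = L / t̄ = 17.33 / 18.6 = 0.9317 m/s
v_mean = 0.85 × 0.9317 = 0.7920 m/s
Q = A × v_mean = 12.1 × 0.7920 = 9.583 m³/s

9.58 m³/s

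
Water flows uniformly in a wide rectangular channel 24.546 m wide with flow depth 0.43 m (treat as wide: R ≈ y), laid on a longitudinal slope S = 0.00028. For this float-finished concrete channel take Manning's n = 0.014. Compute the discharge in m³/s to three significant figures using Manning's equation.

A = b·y = 24.546 × 0.43 = 10.55 m²
Wide channel: R ≈ y = 0.43 m
Q = (1/n)·A·R^(2/3)·S^(1/2) = (1/0.014) × 10.55 × 0.4300^(2/3) × 0.00028^(1/2) = 7.187 m³/s

7.19 m³/s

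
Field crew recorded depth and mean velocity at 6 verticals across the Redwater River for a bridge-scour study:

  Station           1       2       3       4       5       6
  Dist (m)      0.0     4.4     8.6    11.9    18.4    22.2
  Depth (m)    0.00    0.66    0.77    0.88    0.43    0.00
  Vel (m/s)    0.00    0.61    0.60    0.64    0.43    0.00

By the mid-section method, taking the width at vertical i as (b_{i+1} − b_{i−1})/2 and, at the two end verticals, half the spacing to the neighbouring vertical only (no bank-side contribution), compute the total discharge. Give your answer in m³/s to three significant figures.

w_2 = (8.6 − 0.0)/2 = 4.3 m; q_2 = 0.61 × 0.66 × 4.3 = 1.731 m³/s
w_3 = (11.9 − 4.4)/2 = 3.75 m; q_3 = 0.60 × 0.77 × 3.75 = 1.733 m³/s
w_4 = (18.4 − 8.6)/2 = 4.9 m; q_4 = 0.64 × 0.88 × 4.9 = 2.760 m³/s
w_5 = (22.2 − 11.9)/2 = 5.15 m; q_5 = 0.43 × 0.43 × 5.15 = 0.9522 m³/s
Stations 1, 6 contribute zero (depth or velocity is 0).
Q = Σ qᵢ = 7.176 m³/s

7.18 m³/s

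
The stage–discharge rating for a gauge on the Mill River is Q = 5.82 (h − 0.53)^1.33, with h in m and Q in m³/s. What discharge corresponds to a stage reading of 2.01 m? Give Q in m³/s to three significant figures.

Q = 5.82 × (2.01 − 0.53)^1.33 = 5.82 × 1.48^1.33 = 9.803 m³/s

9.80 m³/s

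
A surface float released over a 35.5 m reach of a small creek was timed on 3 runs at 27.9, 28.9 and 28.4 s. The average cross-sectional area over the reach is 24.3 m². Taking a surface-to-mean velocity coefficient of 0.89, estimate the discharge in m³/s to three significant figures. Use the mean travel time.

27.0 m³/s

t̄ = (27.9 + 28.9 + 28.4) / 3 = 28.4 s
v_surface = L / t̄ = 35.5 / 28.4 = 1.250 m/s
v_mean = 0.89 × 1.250 = 1.113 m/s
Q = A × v_mean = 24.3 × 1.113 = 27.03 m³/s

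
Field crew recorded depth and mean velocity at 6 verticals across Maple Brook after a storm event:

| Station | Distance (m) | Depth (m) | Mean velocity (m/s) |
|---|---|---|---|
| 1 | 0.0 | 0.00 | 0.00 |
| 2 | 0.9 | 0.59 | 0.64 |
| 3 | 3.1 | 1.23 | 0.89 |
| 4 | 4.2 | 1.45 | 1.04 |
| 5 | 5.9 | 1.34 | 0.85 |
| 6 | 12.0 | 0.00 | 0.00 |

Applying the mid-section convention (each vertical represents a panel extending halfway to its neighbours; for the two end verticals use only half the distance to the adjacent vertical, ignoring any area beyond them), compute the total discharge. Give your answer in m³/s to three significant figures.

8.94 m³/s

w_2 = (3.1 − 0.0)/2 = 1.55 m; q_2 = 0.64 × 0.59 × 1.55 = 0.5853 m³/s
w_3 = (4.2 − 0.9)/2 = 1.65 m; q_3 = 0.89 × 1.23 × 1.65 = 1.806 m³/s
w_4 = (5.9 − 3.1)/2 = 1.4 m; q_4 = 1.04 × 1.45 × 1.4 = 2.111 m³/s
w_5 = (12.0 − 4.2)/2 = 3.9 m; q_5 = 0.85 × 1.34 × 3.9 = 4.442 m³/s
Stations 1, 6 contribute zero (depth or velocity is 0).
Q = Σ qᵢ = 8.945 m³/s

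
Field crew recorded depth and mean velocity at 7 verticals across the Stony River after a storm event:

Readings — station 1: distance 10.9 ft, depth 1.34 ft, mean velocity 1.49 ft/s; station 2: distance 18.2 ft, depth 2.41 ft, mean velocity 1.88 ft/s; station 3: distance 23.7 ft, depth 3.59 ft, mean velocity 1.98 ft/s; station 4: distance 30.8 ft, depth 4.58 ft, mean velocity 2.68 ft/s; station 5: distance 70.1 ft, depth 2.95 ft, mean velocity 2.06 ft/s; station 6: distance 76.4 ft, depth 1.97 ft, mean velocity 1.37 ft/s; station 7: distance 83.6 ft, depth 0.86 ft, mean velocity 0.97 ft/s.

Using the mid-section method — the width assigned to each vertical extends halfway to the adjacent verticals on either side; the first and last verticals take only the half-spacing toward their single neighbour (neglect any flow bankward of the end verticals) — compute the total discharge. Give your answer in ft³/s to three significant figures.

w_1 = (18.2 − 10.9)/2 = 3.65 ft; q_1 = 1.49 × 1.34 × 3.65 = 7.288 ft³/s
w_2 = (23.7 − 10.9)/2 = 6.4 ft; q_2 = 1.88 × 2.41 × 6.4 = 29.00 ft³/s
w_3 = (30.8 − 18.2)/2 = 6.3 ft; q_3 = 1.98 × 3.59 × 6.3 = 44.78 ft³/s
w_4 = (70.1 − 23.7)/2 = 23.2 ft; q_4 = 2.68 × 4.58 × 23.2 = 284.8 ft³/s
w_5 = (76.4 − 30.8)/2 = 22.8 ft; q_5 = 2.06 × 2.95 × 22.8 = 138.6 ft³/s
w_6 = (83.6 − 70.1)/2 = 6.75 ft; q_6 = 1.37 × 1.97 × 6.75 = 18.22 ft³/s
w_7 = (83.6 − 76.4)/2 = 3.6 ft; q_7 = 0.97 × 0.86 × 3.6 = 3.003 ft³/s
Q = Σ qᵢ = 525.6 ft³/s

526 ft³/s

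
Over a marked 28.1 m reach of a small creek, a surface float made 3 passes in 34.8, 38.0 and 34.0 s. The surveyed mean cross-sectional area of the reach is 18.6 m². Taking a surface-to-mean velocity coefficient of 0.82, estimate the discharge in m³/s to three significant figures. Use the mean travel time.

12.0 m³/s

t̄ = (34.8 + 38.0 + 34.0) / 3 = 35.6 s
v_surface = L / t̄ = 28.1 / 35.6 = 0.7893 m/s
v_mean = 0.82 × 0.7893 = 0.6472 m/s
Q = A × v_mean = 18.6 × 0.6472 = 12.04 m³/s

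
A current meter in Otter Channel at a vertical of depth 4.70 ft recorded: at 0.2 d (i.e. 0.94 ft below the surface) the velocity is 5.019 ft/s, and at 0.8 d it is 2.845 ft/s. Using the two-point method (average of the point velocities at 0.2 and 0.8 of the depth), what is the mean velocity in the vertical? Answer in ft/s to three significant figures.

3.93 ft/s

v̄ = (5.019 + 2.845) / 2 = 3.932 ft/s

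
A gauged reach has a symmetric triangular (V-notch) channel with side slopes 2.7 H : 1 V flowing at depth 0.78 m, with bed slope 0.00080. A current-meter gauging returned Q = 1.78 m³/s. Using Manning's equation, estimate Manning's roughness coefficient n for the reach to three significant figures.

0.0133

A = z·y² = 2.7×0.78² = 1.643 m²
P = 2y√(1+z²) = 2×0.78×√(1+2.7²) = 4.492 m
R = A/P = 1.643/4.492 = 0.3657 m
n = (1/Q)·A·R^(2/3)·S^(1/2) = (1/1.78) × 1.643 × 0.5114 × 0.02828 = 0.01335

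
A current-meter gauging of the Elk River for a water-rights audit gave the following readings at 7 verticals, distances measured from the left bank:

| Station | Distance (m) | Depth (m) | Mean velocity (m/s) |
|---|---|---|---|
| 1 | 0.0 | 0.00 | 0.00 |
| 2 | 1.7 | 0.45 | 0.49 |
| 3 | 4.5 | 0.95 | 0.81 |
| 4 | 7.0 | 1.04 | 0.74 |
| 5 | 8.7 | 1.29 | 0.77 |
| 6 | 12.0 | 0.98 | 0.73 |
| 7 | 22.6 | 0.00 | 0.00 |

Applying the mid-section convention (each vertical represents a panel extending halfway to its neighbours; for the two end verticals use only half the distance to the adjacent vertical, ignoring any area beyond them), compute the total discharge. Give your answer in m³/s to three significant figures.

11.6 m³/s

w_2 = (4.5 − 0.0)/2 = 2.25 m; q_2 = 0.49 × 0.45 × 2.25 = 0.4961 m³/s
w_3 = (7.0 − 1.7)/2 = 2.65 m; q_3 = 0.81 × 0.95 × 2.65 = 2.039 m³/s
w_4 = (8.7 − 4.5)/2 = 2.1 m; q_4 = 0.74 × 1.04 × 2.1 = 1.616 m³/s
w_5 = (12.0 − 7.0)/2 = 2.5 m; q_5 = 0.77 × 1.29 × 2.5 = 2.483 m³/s
w_6 = (22.6 − 8.7)/2 = 6.95 m; q_6 = 0.73 × 0.98 × 6.95 = 4.972 m³/s
Stations 1, 7 contribute zero (depth or velocity is 0).
Q = Σ qᵢ = 11.61 m³/s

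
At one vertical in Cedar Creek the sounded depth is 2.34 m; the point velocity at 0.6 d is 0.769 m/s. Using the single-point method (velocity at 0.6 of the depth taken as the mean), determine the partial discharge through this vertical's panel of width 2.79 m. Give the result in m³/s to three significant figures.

v̄ = v₀.₆ = 0.769 m/s
q = v̄ × d × w = 0.7690 × 2.34 × 2.79 = 5.020 m³/s

5.02 m³/s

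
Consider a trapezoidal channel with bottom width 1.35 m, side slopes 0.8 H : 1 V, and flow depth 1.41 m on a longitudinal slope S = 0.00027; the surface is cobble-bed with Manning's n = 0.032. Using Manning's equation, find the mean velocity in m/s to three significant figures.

0.406 m/s

A = (b + z·y)·y = (1.35 + 0.8×1.41)×1.41 = 3.494 m²
P = b + 2y√(1+z²) = 1.35 + 2×1.41×√(1+0.8²) = 4.961 m
R = A/P = 3.494/4.961 = 0.7042 m
Q = (1/n)·A·R^(2/3)·S^(1/2) = (1/0.032) × 3.494 × 0.7042^(2/3) × 0.00027^(1/2) = 1.420 m³/s
V = Q/A = 1.420/3.494 = 0.4065 m/s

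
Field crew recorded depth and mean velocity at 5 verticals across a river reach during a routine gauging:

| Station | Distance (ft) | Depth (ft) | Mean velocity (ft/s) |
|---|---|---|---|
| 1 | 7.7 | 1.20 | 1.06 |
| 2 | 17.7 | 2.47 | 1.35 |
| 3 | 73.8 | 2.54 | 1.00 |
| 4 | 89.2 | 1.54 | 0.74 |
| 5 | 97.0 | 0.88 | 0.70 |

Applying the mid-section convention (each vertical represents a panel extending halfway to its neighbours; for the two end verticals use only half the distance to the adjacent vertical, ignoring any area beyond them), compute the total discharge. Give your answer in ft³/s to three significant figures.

w_1 = (17.7 − 7.7)/2 = 5 ft; q_1 = 1.06 × 1.20 × 5 = 6.360 ft³/s
w_2 = (73.8 − 7.7)/2 = 33.05 ft; q_2 = 1.35 × 2.47 × 33.05 = 110.2 ft³/s
w_3 = (89.2 − 17.7)/2 = 35.75 ft; q_3 = 1.00 × 2.54 × 35.75 = 90.81 ft³/s
w_4 = (97.0 − 73.8)/2 = 11.6 ft; q_4 = 0.74 × 1.54 × 11.6 = 13.22 ft³/s
w_5 = (97.0 − 89.2)/2 = 3.9 ft; q_5 = 0.70 × 0.88 × 3.9 = 2.402 ft³/s
Q = Σ qᵢ = 223.0 ft³/s

223 ft³/s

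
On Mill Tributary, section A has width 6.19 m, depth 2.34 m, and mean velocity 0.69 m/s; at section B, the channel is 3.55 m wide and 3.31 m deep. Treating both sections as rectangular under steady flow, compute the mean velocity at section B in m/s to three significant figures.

0.851 m/s

Q = A₁V₁ = (6.19×2.34) × 0.69 = 9.994 m³/s
A₂ = 3.55 × 3.31 = 11.75 m²
V₂ = Q/A₂ = 9.994/11.75 = 0.8505 m/s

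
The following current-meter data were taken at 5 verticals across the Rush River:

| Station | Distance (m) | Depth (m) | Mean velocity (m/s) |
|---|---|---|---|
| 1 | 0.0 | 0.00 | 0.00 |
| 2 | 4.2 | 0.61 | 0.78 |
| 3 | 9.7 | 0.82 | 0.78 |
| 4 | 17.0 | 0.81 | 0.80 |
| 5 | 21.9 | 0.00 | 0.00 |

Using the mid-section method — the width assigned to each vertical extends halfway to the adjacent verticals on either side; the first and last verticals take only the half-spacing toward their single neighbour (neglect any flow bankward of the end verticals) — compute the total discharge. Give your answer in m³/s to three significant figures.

w_2 = (9.7 − 0.0)/2 = 4.85 m; q_2 = 0.78 × 0.61 × 4.85 = 2.308 m³/s
w_3 = (17.0 − 4.2)/2 = 6.4 m; q_3 = 0.78 × 0.82 × 6.4 = 4.093 m³/s
w_4 = (21.9 − 9.7)/2 = 6.1 m; q_4 = 0.80 × 0.81 × 6.1 = 3.953 m³/s
Stations 1, 5 contribute zero (depth or velocity is 0).
Q = Σ qᵢ = 10.35 m³/s

10.4 m³/s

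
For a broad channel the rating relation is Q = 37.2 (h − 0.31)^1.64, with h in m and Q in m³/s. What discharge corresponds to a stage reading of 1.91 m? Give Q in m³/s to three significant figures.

80.4 m³/s

Q = 37.2 × (1.91 − 0.31)^1.64 = 37.2 × 1.6^1.64 = 80.41 m³/s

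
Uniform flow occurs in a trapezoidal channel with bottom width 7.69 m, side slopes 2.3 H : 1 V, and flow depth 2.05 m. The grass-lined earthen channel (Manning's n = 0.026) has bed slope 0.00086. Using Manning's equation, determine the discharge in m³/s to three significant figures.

A = (b + z·y)·y = (7.69 + 2.3×2.05)×2.05 = 25.43 m²
P = b + 2y√(1+z²) = 7.69 + 2×2.05×√(1+2.3²) = 17.97 m
R = A/P = 25.43/17.97 = 1.415 m
Q = (1/n)·A·R^(2/3)·S^(1/2) = (1/0.026) × 25.43 × 1.415^(2/3) × 0.00086^(1/2) = 36.15 m³/s

36.2 m³/s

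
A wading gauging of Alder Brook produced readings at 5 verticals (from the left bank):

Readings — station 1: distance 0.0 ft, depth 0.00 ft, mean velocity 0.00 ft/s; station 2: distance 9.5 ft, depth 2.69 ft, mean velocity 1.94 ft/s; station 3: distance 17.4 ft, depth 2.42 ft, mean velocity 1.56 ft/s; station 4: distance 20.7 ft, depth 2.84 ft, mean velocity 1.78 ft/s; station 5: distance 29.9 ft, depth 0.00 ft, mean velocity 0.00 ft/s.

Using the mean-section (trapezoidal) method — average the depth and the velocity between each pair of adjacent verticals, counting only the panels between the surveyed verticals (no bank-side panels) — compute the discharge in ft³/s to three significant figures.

73.8 ft³/s

Panel 1-2: Δb = 9.5 ft, d̄ = (0.00+2.69)/2 = 1.345, v̄ = (0.00+1.94)/2 = 0.97 → q = 9.5×1.345×0.97 = 12.39 ft³/s
Panel 2-3: Δb = 7.9 ft, d̄ = (2.69+2.42)/2 = 2.555, v̄ = (1.94+1.56)/2 = 1.75 → q = 7.9×2.555×1.75 = 35.32 ft³/s
Panel 3-4: Δb = 3.3 ft, d̄ = (2.42+2.84)/2 = 2.63, v̄ = (1.56+1.78)/2 = 1.67 → q = 3.3×2.63×1.67 = 14.49 ft³/s
Panel 4-5: Δb = 9.2 ft, d̄ = (2.84+0.00)/2 = 1.42, v̄ = (1.78+0.00)/2 = 0.89 → q = 9.2×1.42×0.89 = 11.63 ft³/s
Q = Σ q = 73.84 ft³/s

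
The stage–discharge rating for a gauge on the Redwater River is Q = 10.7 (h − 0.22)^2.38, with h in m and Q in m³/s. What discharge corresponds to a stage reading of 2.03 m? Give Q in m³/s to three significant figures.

43.9 m³/s

Q = 10.7 × (2.03 − 0.22)^2.38 = 10.7 × 1.81^2.38 = 43.92 m³/s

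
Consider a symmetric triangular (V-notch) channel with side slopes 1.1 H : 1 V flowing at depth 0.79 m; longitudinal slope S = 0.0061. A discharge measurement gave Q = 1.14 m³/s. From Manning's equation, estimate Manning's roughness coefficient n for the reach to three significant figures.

A = z·y² = 1.1×0.79² = 0.6865 m²
P = 2y√(1+z²) = 2×0.79×√(1+1.1²) = 2.349 m
R = A/P = 0.6865/2.349 = 0.2923 m
n = (1/Q)·A·R^(2/3)·S^(1/2) = (1/1.14) × 0.6865 × 0.4404 × 0.07810 = 0.02071

0.0207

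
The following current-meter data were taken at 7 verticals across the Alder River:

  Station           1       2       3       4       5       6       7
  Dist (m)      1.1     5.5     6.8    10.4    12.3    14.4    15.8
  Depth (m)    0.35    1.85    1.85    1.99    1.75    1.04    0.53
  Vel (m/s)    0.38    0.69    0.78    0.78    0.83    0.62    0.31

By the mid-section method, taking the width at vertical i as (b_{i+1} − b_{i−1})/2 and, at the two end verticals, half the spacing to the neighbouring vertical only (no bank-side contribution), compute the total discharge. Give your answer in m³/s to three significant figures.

w_1 = (5.5 − 1.1)/2 = 2.2 m; q_1 = 0.38 × 0.35 × 2.2 = 0.2926 m³/s
w_2 = (6.8 − 1.1)/2 = 2.85 m; q_2 = 0.69 × 1.85 × 2.85 = 3.638 m³/s
w_3 = (10.4 − 5.5)/2 = 2.45 m; q_3 = 0.78 × 1.85 × 2.45 = 3.535 m³/s
w_4 = (12.3 − 6.8)/2 = 2.75 m; q_4 = 0.78 × 1.99 × 2.75 = 4.269 m³/s
w_5 = (14.4 − 10.4)/2 = 2 m; q_5 = 0.83 × 1.75 × 2 = 2.905 m³/s
w_6 = (15.8 − 12.3)/2 = 1.75 m; q_6 = 0.62 × 1.04 × 1.75 = 1.128 m³/s
w_7 = (15.8 − 14.4)/2 = 0.7 m; q_7 = 0.31 × 0.53 × 0.7 = 0.1150 m³/s
Q = Σ qᵢ = 15.88 m³/s

15.9 m³/s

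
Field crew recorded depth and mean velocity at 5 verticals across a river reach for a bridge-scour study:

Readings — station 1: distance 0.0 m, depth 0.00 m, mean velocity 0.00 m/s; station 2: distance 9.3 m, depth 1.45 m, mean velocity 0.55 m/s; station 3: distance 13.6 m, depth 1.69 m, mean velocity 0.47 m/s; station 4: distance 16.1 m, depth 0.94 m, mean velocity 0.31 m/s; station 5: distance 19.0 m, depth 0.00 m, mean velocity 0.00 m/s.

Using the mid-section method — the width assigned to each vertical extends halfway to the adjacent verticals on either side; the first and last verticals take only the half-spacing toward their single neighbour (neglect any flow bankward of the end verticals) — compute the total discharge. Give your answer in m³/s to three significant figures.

8.91 m³/s

w_2 = (13.6 − 0.0)/2 = 6.8 m; q_2 = 0.55 × 1.45 × 6.8 = 5.423 m³/s
w_3 = (16.1 − 9.3)/2 = 3.4 m; q_3 = 0.47 × 1.69 × 3.4 = 2.701 m³/s
w_4 = (19.0 − 13.6)/2 = 2.7 m; q_4 = 0.31 × 0.94 × 2.7 = 0.7868 m³/s
Stations 1, 5 contribute zero (depth or velocity is 0).
Q = Σ qᵢ = 8.910 m³/s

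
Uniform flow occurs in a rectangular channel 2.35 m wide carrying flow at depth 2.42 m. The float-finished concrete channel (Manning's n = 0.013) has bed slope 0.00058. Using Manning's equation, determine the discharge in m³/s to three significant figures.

9.01 m³/s

A = b·y = 2.35 × 2.42 = 5.687 m²
P = b + 2y = 2.35 + 2×2.42 = 7.190 m
R = A/P = 5.687/7.190 = 0.7910 m
Q = (1/n)·A·R^(2/3)·S^(1/2) = (1/0.013) × 5.687 × 0.7910^(2/3) × 0.00058^(1/2) = 9.011 m³/s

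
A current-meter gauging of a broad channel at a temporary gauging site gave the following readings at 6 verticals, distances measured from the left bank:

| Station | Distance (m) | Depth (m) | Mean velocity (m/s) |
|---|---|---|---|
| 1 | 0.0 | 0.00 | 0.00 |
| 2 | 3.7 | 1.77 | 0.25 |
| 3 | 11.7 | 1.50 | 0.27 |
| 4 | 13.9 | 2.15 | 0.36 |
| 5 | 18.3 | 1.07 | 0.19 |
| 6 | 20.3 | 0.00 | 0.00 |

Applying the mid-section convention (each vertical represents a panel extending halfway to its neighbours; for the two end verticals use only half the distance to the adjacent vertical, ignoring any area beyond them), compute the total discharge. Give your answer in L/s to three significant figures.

w_2 = (11.7 − 0.0)/2 = 5.85 m; q_2 = 0.25 × 1.77 × 5.85 = 2.589 m³/s
w_3 = (13.9 − 3.7)/2 = 5.1 m; q_3 = 0.27 × 1.50 × 5.1 = 2.066 m³/s
w_4 = (18.3 − 11.7)/2 = 3.3 m; q_4 = 0.36 × 2.15 × 3.3 = 2.554 m³/s
w_5 = (20.3 − 13.9)/2 = 3.2 m; q_5 = 0.19 × 1.07 × 3.2 = 0.6506 m³/s
Stations 1, 6 contribute zero (depth or velocity is 0).
Q = Σ qᵢ = 7.859 m³/s
= 7.859 × 1000 = 7859 L/s

7860 L/s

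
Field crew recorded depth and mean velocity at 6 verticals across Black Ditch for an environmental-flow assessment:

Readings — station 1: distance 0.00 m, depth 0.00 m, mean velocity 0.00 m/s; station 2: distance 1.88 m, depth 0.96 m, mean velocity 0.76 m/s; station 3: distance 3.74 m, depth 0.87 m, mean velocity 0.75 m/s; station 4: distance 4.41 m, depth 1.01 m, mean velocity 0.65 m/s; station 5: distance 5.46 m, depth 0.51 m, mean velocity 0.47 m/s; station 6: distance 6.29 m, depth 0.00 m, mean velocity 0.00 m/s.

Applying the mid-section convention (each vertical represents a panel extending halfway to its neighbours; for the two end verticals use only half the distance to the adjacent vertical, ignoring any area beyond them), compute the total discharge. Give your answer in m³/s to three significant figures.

w_2 = (3.74 − 0.00)/2 = 1.87 m; q_2 = 0.76 × 0.96 × 1.87 = 1.364 m³/s
w_3 = (4.41 − 1.88)/2 = 1.265 m; q_3 = 0.75 × 0.87 × 1.265 = 0.8254 m³/s
w_4 = (5.46 − 3.74)/2 = 0.86 m; q_4 = 0.65 × 1.01 × 0.86 = 0.5646 m³/s
w_5 = (6.29 − 4.41)/2 = 0.94 m; q_5 = 0.47 × 0.51 × 0.94 = 0.2253 m³/s
Stations 1, 6 contribute zero (depth or velocity is 0).
Q = Σ qᵢ = 2.980 m³/s

2.98 m³/s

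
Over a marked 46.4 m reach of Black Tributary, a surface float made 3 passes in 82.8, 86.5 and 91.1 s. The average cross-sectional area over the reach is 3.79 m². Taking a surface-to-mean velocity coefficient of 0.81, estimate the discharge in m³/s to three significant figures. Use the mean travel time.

1.64 m³/s

t̄ = (82.8 + 86.5 + 91.1) / 3 = 86.8 s
v_surface = L / t̄ = 46.4 / 86.8 = 0.5346 m/s
v_mean = 0.81 × 0.5346 = 0.4330 m/s
Q = A × v_mean = 3.79 × 0.4330 = 1.641 m³/s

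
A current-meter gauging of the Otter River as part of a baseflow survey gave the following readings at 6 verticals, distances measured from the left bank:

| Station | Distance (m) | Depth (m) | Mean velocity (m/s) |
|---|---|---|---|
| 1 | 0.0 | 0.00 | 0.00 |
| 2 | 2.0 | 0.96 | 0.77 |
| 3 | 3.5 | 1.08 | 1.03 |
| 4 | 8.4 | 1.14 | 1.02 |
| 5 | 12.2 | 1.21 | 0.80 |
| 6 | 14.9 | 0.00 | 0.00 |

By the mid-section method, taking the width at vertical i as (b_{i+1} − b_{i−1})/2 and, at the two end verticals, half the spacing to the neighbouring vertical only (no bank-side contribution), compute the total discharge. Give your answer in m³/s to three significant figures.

w_2 = (3.5 − 0.0)/2 = 1.75 m; q_2 = 0.77 × 0.96 × 1.75 = 1.294 m³/s
w_3 = (8.4 − 2.0)/2 = 3.2 m; q_3 = 1.03 × 1.08 × 3.2 = 3.560 m³/s
w_4 = (12.2 − 3.5)/2 = 4.35 m; q_4 = 1.02 × 1.14 × 4.35 = 5.058 m³/s
w_5 = (14.9 − 8.4)/2 = 3.25 m; q_5 = 0.80 × 1.21 × 3.25 = 3.146 m³/s
Stations 1, 6 contribute zero (depth or velocity is 0).
Q = Σ qᵢ = 13.06 m³/s

13.1 m³/s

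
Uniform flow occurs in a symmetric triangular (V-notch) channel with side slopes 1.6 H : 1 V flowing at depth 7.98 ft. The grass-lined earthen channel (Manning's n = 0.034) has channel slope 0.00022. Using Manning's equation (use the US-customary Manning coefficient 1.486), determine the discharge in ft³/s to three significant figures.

149 ft³/s

A = z·y² = 1.6×7.98² = 101.9 ft²
P = 2y√(1+z²) = 2×7.98×√(1+1.6²) = 30.11 ft
R = A/P = 101.9/30.11 = 3.384 ft
Q = (1.486/n)·A·R^(2/3)·S^(1/2) = (1.486/0.034) × 101.9 × 3.384^(2/3) × 0.00022^(1/2) = 148.9 ft³/s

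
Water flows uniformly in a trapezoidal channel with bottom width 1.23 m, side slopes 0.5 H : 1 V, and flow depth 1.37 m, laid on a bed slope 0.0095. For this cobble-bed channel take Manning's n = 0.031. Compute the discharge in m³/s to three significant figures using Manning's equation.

A = (b + z·y)·y = (1.23 + 0.5×1.37)×1.37 = 2.624 m²
P = b + 2y√(1+z²) = 1.23 + 2×1.37×√(1+0.5²) = 4.293 m
R = A/P = 2.624/4.293 = 0.6111 m
Q = (1/n)·A·R^(2/3)·S^(1/2) = (1/0.031) × 2.624 × 0.6111^(2/3) × 0.0095^(1/2) = 5.940 m³/s

5.94 m³/s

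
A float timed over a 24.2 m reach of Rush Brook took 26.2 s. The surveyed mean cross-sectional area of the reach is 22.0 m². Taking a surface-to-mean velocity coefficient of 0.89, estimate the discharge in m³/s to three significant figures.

v_surface = L / t̄ = 24.2 / 26.2 = 0.9237 m/s
v_mean = 0.89 × 0.9237 = 0.8221 m/s
Q = A × v_mean = 22.0 × 0.8221 = 18.09 m³/s

18.1 m³/s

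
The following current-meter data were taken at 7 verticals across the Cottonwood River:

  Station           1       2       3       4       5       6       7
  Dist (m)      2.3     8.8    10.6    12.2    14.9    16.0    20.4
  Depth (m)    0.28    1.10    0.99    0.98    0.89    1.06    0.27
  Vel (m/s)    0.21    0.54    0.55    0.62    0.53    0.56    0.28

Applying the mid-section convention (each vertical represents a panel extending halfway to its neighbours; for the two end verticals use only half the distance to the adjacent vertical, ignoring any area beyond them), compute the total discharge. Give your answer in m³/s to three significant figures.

7.58 m³/s

w_1 = (8.8 − 2.3)/2 = 3.25 m; q_1 = 0.21 × 0.28 × 3.25 = 0.1911 m³/s
w_2 = (10.6 − 2.3)/2 = 4.15 m; q_2 = 0.54 × 1.10 × 4.15 = 2.465 m³/s
w_3 = (12.2 − 8.8)/2 = 1.7 m; q_3 = 0.55 × 0.99 × 1.7 = 0.9257 m³/s
w_4 = (14.9 − 10.6)/2 = 2.15 m; q_4 = 0.62 × 0.98 × 2.15 = 1.306 m³/s
w_5 = (16.0 − 12.2)/2 = 1.9 m; q_5 = 0.53 × 0.89 × 1.9 = 0.8962 m³/s
w_6 = (20.4 − 14.9)/2 = 2.75 m; q_6 = 0.56 × 1.06 × 2.75 = 1.632 m³/s
w_7 = (20.4 − 16.0)/2 = 2.2 m; q_7 = 0.28 × 0.27 × 2.2 = 0.1663 m³/s
Q = Σ qᵢ = 7.583 m³/s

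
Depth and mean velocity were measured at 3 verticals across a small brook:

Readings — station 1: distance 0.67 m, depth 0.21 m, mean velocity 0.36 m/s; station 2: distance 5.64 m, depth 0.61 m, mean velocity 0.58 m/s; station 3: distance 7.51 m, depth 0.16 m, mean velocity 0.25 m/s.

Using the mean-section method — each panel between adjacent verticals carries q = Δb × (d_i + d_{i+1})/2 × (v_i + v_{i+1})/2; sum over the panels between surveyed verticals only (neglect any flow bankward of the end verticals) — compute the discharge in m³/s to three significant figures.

1.26 m³/s

Panel 1-2: Δb = 4.97 m, d̄ = (0.21+0.61)/2 = 0.41, v̄ = (0.36+0.58)/2 = 0.47 → q = 4.97×0.41×0.47 = 0.9577 m³/s
Panel 2-3: Δb = 1.87 m, d̄ = (0.61+0.16)/2 = 0.385, v̄ = (0.58+0.25)/2 = 0.415 → q = 1.87×0.385×0.415 = 0.2988 m³/s
Q = Σ q = 1.256 m³/s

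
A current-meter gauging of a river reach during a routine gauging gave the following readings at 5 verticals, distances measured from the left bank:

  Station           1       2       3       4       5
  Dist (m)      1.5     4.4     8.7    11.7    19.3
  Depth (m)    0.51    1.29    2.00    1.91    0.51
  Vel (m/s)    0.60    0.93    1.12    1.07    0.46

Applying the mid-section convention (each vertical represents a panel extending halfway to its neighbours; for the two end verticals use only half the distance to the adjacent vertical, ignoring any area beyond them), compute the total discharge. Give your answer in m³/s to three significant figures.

24.7 m³/s

w_1 = (4.4 − 1.5)/2 = 1.45 m; q_1 = 0.60 × 0.51 × 1.45 = 0.4437 m³/s
w_2 = (8.7 − 1.5)/2 = 3.6 m; q_2 = 0.93 × 1.29 × 3.6 = 4.319 m³/s
w_3 = (11.7 − 4.4)/2 = 3.65 m; q_3 = 1.12 × 2.00 × 3.65 = 8.176 m³/s
w_4 = (19.3 − 8.7)/2 = 5.3 m; q_4 = 1.07 × 1.91 × 5.3 = 10.83 m³/s
w_5 = (19.3 − 11.7)/2 = 3.8 m; q_5 = 0.46 × 0.51 × 3.8 = 0.8915 m³/s
Q = Σ qᵢ = 24.66 m³/s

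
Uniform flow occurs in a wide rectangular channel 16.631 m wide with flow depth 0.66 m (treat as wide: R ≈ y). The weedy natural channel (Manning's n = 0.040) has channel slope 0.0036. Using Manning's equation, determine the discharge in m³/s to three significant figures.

12.5 m³/s

A = b·y = 16.631 × 0.66 = 10.98 m²
Wide channel: R ≈ y = 0.66 m
Q = (1/n)·A·R^(2/3)·S^(1/2) = (1/0.040) × 10.98 × 0.6600^(2/3) × 0.0036^(1/2) = 12.48 m³/s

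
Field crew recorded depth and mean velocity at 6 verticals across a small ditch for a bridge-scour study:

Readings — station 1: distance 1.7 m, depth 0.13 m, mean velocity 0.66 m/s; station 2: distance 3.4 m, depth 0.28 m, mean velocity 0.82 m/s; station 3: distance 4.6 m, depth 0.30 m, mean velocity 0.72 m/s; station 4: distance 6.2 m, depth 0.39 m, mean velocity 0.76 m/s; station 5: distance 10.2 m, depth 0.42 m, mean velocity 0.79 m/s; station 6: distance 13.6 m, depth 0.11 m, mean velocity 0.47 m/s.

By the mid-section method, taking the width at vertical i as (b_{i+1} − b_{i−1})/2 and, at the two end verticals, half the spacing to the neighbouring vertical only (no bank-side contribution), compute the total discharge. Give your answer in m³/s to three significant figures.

2.85 m³/s

w_1 = (3.4 − 1.7)/2 = 0.85 m; q_1 = 0.66 × 0.13 × 0.85 = 0.07293 m³/s
w_2 = (4.6 − 1.7)/2 = 1.45 m; q_2 = 0.82 × 0.28 × 1.45 = 0.3329 m³/s
w_3 = (6.2 − 3.4)/2 = 1.4 m; q_3 = 0.72 × 0.30 × 1.4 = 0.3024 m³/s
w_4 = (10.2 − 4.6)/2 = 2.8 m; q_4 = 0.76 × 0.39 × 2.8 = 0.8299 m³/s
w_5 = (13.6 − 6.2)/2 = 3.7 m; q_5 = 0.79 × 0.42 × 3.7 = 1.228 m³/s
w_6 = (13.6 − 10.2)/2 = 1.7 m; q_6 = 0.47 × 0.11 × 1.7 = 0.08789 m³/s
Q = Σ qᵢ = 2.854 m³/s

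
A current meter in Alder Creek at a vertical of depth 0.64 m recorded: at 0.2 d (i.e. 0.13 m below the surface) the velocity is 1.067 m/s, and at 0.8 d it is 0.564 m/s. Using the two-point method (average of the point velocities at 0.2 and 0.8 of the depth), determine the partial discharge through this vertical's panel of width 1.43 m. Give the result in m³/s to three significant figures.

0.746 m³/s

v̄ = (1.067 + 0.564) / 2 = 0.8155 m/s
q = v̄ × d × w = 0.8155 × 0.64 × 1.43 = 0.7463 m³/s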